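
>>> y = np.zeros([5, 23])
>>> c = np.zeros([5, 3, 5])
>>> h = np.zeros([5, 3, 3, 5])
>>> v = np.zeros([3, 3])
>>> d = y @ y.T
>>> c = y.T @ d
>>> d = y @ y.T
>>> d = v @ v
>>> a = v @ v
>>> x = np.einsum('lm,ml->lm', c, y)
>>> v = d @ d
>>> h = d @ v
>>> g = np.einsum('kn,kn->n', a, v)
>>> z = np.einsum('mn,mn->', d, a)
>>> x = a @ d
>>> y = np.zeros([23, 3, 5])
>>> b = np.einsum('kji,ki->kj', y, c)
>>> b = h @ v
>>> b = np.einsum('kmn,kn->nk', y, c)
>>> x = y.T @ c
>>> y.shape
(23, 3, 5)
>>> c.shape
(23, 5)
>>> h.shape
(3, 3)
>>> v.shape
(3, 3)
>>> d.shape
(3, 3)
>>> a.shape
(3, 3)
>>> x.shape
(5, 3, 5)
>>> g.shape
(3,)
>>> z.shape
()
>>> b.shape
(5, 23)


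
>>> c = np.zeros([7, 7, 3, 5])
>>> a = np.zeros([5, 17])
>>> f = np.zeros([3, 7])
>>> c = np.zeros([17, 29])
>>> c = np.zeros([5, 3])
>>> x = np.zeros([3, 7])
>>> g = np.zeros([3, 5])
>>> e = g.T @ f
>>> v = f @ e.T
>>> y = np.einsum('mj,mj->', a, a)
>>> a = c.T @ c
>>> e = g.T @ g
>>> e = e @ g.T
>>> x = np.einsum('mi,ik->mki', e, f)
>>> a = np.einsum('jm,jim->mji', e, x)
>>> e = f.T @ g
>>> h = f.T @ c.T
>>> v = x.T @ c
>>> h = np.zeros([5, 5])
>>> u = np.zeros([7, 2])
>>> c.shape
(5, 3)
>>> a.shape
(3, 5, 7)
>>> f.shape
(3, 7)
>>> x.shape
(5, 7, 3)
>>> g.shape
(3, 5)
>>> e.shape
(7, 5)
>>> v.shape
(3, 7, 3)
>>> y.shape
()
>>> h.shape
(5, 5)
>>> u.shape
(7, 2)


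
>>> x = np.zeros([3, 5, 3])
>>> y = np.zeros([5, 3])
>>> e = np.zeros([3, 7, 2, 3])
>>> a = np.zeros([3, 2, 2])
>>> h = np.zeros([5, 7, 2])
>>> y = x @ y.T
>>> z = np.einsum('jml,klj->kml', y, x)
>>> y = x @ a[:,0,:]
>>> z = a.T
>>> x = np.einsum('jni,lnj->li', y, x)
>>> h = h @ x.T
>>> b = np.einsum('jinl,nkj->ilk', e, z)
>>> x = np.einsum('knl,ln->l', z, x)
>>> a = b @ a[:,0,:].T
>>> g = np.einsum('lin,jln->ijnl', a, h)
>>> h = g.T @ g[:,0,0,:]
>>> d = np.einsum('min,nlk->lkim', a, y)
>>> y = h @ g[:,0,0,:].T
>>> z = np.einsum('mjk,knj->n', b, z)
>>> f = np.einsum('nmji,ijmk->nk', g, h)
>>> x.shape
(3,)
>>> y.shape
(7, 3, 5, 3)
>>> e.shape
(3, 7, 2, 3)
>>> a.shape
(7, 3, 3)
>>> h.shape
(7, 3, 5, 7)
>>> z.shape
(2,)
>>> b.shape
(7, 3, 2)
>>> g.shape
(3, 5, 3, 7)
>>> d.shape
(5, 2, 3, 7)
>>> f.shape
(3, 7)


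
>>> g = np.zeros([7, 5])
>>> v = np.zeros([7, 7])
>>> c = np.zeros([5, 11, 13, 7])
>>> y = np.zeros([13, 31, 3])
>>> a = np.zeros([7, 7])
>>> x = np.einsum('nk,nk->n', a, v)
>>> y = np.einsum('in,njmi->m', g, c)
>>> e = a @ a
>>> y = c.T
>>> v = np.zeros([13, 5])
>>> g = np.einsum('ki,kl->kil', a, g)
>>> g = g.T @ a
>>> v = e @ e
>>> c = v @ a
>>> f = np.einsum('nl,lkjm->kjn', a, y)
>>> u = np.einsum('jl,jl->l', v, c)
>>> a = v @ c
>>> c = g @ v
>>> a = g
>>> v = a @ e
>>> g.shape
(5, 7, 7)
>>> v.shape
(5, 7, 7)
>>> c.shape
(5, 7, 7)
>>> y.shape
(7, 13, 11, 5)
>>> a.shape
(5, 7, 7)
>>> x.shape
(7,)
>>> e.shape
(7, 7)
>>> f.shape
(13, 11, 7)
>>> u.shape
(7,)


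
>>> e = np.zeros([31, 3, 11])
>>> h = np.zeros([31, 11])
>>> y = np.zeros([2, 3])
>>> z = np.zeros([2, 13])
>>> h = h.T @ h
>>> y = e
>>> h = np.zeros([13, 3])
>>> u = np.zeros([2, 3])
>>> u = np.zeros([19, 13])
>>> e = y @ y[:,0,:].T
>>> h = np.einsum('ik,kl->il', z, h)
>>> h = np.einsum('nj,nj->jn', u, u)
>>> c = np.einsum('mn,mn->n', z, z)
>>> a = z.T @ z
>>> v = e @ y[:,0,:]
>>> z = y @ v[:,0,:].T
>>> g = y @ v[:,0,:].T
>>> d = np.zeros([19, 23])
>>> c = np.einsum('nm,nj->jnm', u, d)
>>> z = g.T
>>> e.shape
(31, 3, 31)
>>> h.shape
(13, 19)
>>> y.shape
(31, 3, 11)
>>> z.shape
(31, 3, 31)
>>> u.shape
(19, 13)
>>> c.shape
(23, 19, 13)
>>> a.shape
(13, 13)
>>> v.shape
(31, 3, 11)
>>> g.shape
(31, 3, 31)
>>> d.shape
(19, 23)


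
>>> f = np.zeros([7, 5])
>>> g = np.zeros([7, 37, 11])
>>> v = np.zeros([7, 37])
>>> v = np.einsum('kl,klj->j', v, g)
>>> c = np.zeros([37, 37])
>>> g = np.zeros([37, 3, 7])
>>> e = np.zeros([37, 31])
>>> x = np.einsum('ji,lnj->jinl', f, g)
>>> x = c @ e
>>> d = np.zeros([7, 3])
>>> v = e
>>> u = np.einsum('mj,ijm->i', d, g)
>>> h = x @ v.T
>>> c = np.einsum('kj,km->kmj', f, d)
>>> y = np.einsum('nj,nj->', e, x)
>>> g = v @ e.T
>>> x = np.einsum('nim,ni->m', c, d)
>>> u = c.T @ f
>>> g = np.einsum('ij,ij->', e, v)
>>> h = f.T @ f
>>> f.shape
(7, 5)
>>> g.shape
()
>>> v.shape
(37, 31)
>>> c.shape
(7, 3, 5)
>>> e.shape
(37, 31)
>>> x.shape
(5,)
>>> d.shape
(7, 3)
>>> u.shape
(5, 3, 5)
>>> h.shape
(5, 5)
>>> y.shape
()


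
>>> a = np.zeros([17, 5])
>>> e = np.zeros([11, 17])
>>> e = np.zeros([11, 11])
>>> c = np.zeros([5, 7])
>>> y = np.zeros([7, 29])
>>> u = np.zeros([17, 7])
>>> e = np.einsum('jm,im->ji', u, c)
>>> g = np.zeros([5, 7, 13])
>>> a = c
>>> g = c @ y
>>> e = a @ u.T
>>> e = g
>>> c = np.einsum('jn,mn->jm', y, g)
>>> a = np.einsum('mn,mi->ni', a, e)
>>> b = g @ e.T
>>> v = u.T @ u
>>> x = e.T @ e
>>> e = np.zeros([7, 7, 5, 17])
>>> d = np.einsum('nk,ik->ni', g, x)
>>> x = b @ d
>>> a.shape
(7, 29)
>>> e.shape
(7, 7, 5, 17)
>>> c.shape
(7, 5)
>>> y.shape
(7, 29)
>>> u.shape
(17, 7)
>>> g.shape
(5, 29)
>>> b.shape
(5, 5)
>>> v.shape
(7, 7)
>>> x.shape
(5, 29)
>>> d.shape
(5, 29)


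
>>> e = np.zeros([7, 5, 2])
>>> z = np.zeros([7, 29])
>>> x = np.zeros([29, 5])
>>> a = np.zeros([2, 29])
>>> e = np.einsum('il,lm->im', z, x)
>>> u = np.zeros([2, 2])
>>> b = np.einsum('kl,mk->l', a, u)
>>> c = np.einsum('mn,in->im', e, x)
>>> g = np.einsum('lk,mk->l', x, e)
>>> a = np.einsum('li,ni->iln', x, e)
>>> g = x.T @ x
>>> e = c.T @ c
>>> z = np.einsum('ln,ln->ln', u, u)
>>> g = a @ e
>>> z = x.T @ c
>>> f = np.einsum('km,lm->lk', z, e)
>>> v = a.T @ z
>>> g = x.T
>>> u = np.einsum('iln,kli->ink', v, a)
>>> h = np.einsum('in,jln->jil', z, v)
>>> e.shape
(7, 7)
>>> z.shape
(5, 7)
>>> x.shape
(29, 5)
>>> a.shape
(5, 29, 7)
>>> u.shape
(7, 7, 5)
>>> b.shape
(29,)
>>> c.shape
(29, 7)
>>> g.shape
(5, 29)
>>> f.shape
(7, 5)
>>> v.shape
(7, 29, 7)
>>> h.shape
(7, 5, 29)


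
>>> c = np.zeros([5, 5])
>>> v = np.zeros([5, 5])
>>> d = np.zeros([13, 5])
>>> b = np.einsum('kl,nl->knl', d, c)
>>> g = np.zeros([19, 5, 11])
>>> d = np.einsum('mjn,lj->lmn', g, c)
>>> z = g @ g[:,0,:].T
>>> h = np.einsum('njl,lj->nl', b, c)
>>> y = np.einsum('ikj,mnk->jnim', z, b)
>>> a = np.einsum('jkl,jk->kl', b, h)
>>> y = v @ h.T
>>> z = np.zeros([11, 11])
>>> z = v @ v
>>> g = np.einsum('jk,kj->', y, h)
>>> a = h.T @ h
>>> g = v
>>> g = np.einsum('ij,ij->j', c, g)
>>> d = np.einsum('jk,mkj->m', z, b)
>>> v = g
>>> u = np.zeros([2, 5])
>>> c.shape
(5, 5)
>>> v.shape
(5,)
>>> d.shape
(13,)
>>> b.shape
(13, 5, 5)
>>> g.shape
(5,)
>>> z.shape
(5, 5)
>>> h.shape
(13, 5)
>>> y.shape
(5, 13)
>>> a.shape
(5, 5)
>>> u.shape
(2, 5)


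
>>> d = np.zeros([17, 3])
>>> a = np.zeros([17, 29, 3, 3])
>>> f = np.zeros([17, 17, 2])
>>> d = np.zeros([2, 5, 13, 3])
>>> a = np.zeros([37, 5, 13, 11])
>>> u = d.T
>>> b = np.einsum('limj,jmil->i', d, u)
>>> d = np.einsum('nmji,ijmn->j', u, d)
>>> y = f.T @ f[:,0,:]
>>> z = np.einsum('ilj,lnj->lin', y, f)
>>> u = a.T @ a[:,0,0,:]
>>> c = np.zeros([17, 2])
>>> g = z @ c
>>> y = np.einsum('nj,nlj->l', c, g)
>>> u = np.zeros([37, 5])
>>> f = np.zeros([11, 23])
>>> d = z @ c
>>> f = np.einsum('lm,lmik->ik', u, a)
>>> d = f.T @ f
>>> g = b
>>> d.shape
(11, 11)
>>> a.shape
(37, 5, 13, 11)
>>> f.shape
(13, 11)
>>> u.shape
(37, 5)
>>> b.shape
(5,)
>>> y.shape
(2,)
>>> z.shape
(17, 2, 17)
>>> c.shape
(17, 2)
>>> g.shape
(5,)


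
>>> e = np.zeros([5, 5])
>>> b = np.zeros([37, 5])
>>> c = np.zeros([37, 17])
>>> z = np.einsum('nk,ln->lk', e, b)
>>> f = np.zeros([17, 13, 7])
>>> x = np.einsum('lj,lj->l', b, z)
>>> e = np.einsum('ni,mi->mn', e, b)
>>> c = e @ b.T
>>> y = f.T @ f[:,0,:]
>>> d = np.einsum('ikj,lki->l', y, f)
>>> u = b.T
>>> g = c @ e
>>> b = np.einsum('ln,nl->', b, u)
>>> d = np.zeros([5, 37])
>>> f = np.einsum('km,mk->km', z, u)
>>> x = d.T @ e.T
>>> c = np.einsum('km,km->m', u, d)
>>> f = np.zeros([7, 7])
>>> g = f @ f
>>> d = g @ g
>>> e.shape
(37, 5)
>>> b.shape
()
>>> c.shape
(37,)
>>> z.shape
(37, 5)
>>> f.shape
(7, 7)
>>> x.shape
(37, 37)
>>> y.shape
(7, 13, 7)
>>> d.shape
(7, 7)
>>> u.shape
(5, 37)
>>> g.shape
(7, 7)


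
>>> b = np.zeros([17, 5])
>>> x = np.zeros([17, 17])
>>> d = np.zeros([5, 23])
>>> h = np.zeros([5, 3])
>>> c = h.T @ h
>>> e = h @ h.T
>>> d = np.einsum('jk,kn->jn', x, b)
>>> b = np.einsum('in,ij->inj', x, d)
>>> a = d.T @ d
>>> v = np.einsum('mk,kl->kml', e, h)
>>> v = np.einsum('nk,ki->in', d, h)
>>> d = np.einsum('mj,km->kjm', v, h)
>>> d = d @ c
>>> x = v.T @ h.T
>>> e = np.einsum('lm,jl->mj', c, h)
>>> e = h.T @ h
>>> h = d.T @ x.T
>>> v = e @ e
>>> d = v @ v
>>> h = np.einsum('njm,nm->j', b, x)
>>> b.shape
(17, 17, 5)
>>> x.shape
(17, 5)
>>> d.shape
(3, 3)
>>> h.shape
(17,)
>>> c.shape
(3, 3)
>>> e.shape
(3, 3)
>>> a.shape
(5, 5)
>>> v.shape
(3, 3)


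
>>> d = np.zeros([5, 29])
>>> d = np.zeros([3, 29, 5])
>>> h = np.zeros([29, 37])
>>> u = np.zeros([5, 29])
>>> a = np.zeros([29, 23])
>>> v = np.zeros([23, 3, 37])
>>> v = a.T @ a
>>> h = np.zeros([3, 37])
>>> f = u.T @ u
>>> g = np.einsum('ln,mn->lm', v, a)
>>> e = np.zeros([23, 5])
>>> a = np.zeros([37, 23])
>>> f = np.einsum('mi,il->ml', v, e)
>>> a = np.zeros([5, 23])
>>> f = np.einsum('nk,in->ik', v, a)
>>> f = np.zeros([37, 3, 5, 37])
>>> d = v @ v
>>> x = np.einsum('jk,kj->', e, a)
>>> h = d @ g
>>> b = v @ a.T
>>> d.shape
(23, 23)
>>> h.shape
(23, 29)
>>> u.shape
(5, 29)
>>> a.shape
(5, 23)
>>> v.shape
(23, 23)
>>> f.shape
(37, 3, 5, 37)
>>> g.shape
(23, 29)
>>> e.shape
(23, 5)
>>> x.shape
()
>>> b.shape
(23, 5)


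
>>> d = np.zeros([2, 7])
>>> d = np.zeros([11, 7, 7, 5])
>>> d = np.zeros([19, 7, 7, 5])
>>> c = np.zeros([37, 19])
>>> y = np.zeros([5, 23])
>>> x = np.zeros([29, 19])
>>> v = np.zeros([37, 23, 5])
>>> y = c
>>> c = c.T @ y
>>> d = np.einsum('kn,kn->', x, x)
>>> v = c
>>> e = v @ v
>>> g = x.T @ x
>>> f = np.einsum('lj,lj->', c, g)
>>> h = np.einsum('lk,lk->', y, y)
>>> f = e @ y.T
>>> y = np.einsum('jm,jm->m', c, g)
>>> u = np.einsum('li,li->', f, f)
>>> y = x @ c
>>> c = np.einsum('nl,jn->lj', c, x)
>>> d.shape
()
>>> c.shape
(19, 29)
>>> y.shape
(29, 19)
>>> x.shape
(29, 19)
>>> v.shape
(19, 19)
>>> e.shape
(19, 19)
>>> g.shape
(19, 19)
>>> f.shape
(19, 37)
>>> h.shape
()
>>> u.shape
()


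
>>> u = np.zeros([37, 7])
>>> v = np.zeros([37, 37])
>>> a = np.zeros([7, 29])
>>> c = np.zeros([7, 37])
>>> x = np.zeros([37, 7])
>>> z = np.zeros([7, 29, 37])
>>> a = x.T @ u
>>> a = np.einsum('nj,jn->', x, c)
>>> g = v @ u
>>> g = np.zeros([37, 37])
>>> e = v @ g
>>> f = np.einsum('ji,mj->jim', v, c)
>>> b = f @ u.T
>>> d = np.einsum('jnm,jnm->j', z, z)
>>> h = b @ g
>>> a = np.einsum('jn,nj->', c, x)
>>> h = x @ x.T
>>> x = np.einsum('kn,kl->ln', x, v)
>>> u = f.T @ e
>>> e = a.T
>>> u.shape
(7, 37, 37)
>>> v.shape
(37, 37)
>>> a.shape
()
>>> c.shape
(7, 37)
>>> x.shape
(37, 7)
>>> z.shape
(7, 29, 37)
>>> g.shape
(37, 37)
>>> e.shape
()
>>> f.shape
(37, 37, 7)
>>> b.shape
(37, 37, 37)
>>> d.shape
(7,)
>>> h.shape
(37, 37)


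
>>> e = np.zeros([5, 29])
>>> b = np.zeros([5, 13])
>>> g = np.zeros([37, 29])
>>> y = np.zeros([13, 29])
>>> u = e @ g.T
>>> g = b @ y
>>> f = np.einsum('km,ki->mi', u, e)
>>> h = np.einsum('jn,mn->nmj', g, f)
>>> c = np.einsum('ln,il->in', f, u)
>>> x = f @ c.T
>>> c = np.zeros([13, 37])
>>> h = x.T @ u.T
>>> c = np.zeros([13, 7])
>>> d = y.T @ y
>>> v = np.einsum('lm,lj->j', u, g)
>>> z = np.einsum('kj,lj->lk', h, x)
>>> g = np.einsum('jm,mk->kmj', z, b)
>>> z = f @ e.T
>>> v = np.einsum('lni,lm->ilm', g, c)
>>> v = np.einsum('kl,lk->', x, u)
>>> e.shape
(5, 29)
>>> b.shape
(5, 13)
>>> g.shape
(13, 5, 37)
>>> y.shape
(13, 29)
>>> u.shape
(5, 37)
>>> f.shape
(37, 29)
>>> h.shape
(5, 5)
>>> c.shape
(13, 7)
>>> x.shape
(37, 5)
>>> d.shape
(29, 29)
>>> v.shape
()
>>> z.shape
(37, 5)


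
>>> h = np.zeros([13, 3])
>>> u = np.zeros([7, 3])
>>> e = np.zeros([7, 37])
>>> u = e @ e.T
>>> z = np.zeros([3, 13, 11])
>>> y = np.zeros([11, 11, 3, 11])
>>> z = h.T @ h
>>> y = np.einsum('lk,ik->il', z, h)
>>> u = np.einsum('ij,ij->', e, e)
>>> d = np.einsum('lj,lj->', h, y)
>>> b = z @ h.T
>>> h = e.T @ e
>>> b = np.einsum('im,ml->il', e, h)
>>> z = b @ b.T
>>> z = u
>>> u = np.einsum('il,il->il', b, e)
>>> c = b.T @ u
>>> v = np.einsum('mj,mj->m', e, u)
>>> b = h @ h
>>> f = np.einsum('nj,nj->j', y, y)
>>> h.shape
(37, 37)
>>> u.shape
(7, 37)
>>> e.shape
(7, 37)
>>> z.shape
()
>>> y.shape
(13, 3)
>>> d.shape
()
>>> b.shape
(37, 37)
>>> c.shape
(37, 37)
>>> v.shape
(7,)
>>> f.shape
(3,)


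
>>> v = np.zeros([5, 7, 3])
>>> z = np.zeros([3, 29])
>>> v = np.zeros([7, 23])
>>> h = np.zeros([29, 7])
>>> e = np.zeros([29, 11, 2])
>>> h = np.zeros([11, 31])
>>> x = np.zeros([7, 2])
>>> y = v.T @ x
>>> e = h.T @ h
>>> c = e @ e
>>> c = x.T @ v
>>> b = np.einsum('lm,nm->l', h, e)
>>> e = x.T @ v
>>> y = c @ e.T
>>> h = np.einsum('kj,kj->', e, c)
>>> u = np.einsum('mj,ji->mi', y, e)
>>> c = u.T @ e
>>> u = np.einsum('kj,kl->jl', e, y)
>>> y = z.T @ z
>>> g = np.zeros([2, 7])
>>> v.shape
(7, 23)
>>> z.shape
(3, 29)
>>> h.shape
()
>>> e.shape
(2, 23)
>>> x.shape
(7, 2)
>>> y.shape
(29, 29)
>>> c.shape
(23, 23)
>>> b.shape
(11,)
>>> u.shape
(23, 2)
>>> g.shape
(2, 7)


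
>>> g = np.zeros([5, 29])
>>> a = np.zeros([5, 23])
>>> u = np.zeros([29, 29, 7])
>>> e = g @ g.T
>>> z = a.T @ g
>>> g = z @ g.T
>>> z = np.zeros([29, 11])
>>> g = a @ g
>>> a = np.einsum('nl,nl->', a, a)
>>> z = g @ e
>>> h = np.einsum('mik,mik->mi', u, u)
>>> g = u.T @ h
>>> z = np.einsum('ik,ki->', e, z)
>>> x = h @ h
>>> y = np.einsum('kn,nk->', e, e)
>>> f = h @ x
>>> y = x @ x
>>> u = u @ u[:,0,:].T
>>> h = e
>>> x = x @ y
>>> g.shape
(7, 29, 29)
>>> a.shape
()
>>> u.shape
(29, 29, 29)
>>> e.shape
(5, 5)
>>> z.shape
()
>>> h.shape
(5, 5)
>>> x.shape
(29, 29)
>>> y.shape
(29, 29)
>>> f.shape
(29, 29)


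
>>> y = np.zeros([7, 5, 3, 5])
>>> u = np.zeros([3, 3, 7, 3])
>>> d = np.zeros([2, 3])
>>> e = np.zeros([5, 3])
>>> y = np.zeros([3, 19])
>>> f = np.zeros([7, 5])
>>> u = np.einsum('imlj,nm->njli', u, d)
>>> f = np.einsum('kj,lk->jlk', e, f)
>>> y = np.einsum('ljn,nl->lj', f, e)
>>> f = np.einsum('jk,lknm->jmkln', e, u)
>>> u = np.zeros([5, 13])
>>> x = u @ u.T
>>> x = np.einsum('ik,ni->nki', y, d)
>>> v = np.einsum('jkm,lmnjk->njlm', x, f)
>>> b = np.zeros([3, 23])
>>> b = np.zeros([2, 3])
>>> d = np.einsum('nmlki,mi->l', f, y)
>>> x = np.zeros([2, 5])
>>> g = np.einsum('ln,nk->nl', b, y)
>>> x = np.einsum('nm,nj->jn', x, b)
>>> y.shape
(3, 7)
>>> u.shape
(5, 13)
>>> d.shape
(3,)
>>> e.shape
(5, 3)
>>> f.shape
(5, 3, 3, 2, 7)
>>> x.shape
(3, 2)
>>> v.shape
(3, 2, 5, 3)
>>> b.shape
(2, 3)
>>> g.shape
(3, 2)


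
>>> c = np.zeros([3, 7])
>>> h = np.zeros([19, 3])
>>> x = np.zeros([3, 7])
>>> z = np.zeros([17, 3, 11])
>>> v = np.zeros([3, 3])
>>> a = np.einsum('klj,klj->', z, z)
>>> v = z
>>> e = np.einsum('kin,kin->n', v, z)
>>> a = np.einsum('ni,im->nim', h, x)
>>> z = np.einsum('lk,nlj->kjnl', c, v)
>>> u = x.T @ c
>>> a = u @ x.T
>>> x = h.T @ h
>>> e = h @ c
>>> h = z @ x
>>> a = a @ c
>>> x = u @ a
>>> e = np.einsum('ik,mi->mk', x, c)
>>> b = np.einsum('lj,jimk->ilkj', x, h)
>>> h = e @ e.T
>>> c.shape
(3, 7)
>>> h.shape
(3, 3)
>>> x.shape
(7, 7)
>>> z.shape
(7, 11, 17, 3)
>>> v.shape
(17, 3, 11)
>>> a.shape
(7, 7)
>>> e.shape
(3, 7)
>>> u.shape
(7, 7)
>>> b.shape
(11, 7, 3, 7)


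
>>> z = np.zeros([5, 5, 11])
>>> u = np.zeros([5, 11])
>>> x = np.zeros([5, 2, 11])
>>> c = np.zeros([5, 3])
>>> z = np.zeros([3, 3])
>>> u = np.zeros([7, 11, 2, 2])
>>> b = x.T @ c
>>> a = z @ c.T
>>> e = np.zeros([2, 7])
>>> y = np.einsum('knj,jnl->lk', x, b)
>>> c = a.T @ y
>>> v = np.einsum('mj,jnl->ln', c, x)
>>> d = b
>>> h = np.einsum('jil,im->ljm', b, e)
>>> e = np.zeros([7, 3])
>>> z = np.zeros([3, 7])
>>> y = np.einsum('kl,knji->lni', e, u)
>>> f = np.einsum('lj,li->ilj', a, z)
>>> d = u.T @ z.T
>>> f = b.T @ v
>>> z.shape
(3, 7)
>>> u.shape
(7, 11, 2, 2)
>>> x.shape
(5, 2, 11)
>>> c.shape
(5, 5)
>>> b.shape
(11, 2, 3)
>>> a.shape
(3, 5)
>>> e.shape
(7, 3)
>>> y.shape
(3, 11, 2)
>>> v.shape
(11, 2)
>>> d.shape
(2, 2, 11, 3)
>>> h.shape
(3, 11, 7)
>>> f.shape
(3, 2, 2)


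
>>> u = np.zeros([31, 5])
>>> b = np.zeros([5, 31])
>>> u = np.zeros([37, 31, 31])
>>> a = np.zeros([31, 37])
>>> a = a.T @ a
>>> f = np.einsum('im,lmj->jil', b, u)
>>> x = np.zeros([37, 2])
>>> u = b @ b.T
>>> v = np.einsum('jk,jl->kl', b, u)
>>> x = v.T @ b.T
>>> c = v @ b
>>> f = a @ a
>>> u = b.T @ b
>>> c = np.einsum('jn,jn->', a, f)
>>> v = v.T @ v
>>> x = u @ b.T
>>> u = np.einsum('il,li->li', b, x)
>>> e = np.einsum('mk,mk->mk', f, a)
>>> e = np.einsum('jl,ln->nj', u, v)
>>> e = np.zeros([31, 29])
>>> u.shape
(31, 5)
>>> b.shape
(5, 31)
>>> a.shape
(37, 37)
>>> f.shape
(37, 37)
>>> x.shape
(31, 5)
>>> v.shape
(5, 5)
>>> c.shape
()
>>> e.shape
(31, 29)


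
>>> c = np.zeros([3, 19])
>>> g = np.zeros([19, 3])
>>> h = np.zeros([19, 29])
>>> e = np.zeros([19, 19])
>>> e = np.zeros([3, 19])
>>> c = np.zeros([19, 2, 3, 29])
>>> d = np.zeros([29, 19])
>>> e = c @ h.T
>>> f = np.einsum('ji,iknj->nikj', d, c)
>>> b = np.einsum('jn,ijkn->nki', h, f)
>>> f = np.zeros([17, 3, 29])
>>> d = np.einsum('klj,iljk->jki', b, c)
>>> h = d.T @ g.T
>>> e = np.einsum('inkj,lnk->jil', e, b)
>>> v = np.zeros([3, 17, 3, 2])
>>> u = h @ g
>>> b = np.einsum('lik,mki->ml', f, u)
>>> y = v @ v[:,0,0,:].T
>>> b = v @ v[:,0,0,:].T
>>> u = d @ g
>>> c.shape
(19, 2, 3, 29)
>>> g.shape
(19, 3)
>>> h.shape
(19, 29, 19)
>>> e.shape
(19, 19, 29)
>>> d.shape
(3, 29, 19)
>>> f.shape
(17, 3, 29)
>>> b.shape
(3, 17, 3, 3)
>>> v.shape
(3, 17, 3, 2)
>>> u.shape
(3, 29, 3)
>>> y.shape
(3, 17, 3, 3)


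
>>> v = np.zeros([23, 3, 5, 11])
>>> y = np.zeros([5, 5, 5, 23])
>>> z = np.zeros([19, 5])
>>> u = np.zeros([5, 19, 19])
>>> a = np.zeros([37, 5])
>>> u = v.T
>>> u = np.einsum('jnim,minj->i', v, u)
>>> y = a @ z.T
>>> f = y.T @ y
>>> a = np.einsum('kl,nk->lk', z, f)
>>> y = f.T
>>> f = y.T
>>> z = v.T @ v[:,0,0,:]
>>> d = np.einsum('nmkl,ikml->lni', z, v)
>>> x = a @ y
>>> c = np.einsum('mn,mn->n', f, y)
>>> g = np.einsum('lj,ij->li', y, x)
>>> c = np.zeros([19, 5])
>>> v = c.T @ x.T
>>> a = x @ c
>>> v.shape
(5, 5)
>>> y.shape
(19, 19)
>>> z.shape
(11, 5, 3, 11)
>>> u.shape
(5,)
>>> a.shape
(5, 5)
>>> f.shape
(19, 19)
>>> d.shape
(11, 11, 23)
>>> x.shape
(5, 19)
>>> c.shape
(19, 5)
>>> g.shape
(19, 5)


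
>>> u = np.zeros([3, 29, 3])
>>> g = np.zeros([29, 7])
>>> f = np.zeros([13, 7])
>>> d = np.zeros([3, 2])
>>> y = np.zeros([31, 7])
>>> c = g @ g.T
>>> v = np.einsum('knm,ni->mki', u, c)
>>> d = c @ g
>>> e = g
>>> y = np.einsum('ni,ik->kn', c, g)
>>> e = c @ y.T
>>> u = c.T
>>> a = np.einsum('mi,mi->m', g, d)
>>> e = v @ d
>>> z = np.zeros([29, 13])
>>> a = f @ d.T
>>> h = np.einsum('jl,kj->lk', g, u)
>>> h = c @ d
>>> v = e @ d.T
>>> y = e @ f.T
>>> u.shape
(29, 29)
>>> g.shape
(29, 7)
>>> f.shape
(13, 7)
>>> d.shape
(29, 7)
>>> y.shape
(3, 3, 13)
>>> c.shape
(29, 29)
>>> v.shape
(3, 3, 29)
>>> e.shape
(3, 3, 7)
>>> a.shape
(13, 29)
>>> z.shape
(29, 13)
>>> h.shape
(29, 7)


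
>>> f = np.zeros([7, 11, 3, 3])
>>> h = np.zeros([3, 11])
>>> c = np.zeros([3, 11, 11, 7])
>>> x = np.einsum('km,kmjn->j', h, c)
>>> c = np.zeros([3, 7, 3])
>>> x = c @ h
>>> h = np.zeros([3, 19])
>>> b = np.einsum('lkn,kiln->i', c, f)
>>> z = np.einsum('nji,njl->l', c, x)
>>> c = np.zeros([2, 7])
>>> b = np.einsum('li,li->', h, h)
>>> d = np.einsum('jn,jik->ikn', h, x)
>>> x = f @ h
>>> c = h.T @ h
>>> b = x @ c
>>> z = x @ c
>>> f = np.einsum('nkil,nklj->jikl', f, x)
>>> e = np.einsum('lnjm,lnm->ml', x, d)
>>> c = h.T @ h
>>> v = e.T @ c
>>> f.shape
(19, 3, 11, 3)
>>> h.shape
(3, 19)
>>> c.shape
(19, 19)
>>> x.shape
(7, 11, 3, 19)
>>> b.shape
(7, 11, 3, 19)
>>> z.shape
(7, 11, 3, 19)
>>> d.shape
(7, 11, 19)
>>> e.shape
(19, 7)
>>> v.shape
(7, 19)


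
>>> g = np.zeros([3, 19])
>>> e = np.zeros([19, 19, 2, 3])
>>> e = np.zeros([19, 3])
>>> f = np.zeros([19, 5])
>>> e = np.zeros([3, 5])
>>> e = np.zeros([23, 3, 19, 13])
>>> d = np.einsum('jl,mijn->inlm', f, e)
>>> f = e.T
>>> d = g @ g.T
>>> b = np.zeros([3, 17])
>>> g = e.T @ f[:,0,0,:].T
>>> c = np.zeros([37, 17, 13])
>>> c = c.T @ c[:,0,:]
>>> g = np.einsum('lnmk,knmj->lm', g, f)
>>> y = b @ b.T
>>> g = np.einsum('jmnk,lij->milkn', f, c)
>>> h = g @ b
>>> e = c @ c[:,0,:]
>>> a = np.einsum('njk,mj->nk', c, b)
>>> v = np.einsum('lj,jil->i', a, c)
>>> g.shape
(19, 17, 13, 23, 3)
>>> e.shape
(13, 17, 13)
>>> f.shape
(13, 19, 3, 23)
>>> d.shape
(3, 3)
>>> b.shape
(3, 17)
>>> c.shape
(13, 17, 13)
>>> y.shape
(3, 3)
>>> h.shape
(19, 17, 13, 23, 17)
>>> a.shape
(13, 13)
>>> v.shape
(17,)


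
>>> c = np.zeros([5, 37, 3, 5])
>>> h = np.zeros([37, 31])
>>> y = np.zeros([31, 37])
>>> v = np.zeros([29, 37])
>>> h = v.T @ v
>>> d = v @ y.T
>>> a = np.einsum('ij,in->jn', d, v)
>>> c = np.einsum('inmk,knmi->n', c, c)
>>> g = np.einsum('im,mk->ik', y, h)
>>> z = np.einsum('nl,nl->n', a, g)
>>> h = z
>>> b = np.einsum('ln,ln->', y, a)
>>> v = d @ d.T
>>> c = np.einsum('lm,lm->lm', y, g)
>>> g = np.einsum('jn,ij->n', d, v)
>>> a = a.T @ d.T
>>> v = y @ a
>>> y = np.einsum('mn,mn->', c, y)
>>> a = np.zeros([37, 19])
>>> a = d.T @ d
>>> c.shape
(31, 37)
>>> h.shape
(31,)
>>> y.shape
()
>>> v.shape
(31, 29)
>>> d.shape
(29, 31)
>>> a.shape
(31, 31)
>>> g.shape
(31,)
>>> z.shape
(31,)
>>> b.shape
()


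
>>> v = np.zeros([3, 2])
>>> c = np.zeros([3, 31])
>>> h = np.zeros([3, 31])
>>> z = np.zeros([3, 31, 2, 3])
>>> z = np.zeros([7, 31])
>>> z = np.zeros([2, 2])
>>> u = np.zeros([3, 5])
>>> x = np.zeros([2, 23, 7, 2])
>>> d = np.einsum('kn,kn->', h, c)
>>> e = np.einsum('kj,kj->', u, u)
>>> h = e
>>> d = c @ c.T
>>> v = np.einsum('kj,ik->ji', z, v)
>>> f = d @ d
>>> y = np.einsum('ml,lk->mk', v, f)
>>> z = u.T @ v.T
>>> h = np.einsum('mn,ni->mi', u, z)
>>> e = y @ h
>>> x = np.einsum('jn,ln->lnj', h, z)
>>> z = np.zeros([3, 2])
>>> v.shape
(2, 3)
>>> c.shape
(3, 31)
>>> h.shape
(3, 2)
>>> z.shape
(3, 2)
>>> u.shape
(3, 5)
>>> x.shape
(5, 2, 3)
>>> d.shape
(3, 3)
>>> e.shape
(2, 2)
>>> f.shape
(3, 3)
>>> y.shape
(2, 3)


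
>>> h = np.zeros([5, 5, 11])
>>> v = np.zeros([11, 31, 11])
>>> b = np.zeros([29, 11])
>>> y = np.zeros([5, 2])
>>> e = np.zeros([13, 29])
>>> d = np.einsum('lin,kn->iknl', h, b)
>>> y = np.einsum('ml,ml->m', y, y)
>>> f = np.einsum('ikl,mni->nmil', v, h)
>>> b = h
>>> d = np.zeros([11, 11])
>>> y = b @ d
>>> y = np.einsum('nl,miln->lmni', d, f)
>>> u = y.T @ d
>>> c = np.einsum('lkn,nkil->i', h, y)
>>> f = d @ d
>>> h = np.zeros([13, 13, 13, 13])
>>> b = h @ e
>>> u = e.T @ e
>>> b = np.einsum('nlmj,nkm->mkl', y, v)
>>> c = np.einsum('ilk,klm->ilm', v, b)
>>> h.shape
(13, 13, 13, 13)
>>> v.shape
(11, 31, 11)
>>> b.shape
(11, 31, 5)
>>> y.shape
(11, 5, 11, 5)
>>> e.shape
(13, 29)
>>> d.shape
(11, 11)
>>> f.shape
(11, 11)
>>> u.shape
(29, 29)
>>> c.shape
(11, 31, 5)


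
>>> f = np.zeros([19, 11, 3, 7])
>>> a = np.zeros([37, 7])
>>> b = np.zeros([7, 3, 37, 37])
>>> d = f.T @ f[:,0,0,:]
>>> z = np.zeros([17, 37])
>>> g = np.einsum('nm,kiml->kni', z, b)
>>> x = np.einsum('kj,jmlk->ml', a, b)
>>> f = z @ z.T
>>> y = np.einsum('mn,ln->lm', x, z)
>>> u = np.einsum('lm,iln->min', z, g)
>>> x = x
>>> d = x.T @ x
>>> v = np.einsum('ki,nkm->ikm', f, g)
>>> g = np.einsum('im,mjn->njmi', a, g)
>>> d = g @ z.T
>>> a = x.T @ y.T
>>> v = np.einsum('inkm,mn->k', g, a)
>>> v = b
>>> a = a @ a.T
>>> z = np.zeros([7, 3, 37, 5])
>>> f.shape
(17, 17)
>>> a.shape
(37, 37)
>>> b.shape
(7, 3, 37, 37)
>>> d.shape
(3, 17, 7, 17)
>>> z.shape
(7, 3, 37, 5)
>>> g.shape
(3, 17, 7, 37)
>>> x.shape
(3, 37)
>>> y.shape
(17, 3)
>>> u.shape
(37, 7, 3)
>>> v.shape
(7, 3, 37, 37)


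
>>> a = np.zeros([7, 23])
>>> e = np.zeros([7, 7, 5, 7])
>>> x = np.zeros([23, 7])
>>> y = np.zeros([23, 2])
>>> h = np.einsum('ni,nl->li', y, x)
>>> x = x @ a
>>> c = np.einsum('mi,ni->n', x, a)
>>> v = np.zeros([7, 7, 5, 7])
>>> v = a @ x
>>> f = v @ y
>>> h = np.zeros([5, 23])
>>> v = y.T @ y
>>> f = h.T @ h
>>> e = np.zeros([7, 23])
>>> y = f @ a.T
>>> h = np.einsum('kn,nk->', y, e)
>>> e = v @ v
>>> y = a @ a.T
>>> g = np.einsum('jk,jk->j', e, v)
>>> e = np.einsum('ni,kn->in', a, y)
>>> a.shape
(7, 23)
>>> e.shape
(23, 7)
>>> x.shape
(23, 23)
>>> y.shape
(7, 7)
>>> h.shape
()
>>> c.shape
(7,)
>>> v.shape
(2, 2)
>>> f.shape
(23, 23)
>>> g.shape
(2,)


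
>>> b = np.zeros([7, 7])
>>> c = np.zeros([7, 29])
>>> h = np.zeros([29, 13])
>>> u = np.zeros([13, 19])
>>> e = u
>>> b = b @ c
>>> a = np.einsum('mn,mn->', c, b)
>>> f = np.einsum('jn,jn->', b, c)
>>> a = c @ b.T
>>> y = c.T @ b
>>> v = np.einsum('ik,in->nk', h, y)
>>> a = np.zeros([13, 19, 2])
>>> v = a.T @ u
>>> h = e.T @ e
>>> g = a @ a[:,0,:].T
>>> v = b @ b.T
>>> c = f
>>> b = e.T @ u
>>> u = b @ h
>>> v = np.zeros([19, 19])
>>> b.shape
(19, 19)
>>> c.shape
()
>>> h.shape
(19, 19)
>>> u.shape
(19, 19)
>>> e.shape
(13, 19)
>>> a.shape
(13, 19, 2)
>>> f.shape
()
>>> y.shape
(29, 29)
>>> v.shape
(19, 19)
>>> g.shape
(13, 19, 13)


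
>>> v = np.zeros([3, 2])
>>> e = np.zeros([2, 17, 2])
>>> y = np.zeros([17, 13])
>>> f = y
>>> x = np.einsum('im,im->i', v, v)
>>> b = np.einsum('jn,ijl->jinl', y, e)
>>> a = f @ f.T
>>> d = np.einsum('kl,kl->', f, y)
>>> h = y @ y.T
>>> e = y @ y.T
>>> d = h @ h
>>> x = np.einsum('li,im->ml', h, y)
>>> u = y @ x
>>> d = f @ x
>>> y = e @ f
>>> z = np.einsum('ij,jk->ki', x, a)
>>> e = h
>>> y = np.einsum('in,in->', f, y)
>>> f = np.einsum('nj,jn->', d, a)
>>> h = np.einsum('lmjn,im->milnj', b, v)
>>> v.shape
(3, 2)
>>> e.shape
(17, 17)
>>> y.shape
()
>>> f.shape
()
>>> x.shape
(13, 17)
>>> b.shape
(17, 2, 13, 2)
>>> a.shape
(17, 17)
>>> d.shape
(17, 17)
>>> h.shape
(2, 3, 17, 2, 13)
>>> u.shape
(17, 17)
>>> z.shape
(17, 13)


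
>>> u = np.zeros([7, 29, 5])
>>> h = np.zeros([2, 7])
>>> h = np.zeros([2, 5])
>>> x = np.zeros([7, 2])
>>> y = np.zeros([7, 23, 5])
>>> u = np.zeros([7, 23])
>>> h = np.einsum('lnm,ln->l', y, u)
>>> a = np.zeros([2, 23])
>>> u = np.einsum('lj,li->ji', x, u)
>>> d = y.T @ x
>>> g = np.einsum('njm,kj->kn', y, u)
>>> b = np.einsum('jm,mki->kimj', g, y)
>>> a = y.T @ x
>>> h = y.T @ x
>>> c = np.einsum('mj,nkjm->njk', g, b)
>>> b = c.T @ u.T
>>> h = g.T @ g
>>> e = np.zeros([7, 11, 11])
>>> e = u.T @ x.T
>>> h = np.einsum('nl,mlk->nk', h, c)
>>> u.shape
(2, 23)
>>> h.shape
(7, 5)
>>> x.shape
(7, 2)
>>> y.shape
(7, 23, 5)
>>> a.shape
(5, 23, 2)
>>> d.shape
(5, 23, 2)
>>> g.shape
(2, 7)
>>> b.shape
(5, 7, 2)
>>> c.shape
(23, 7, 5)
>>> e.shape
(23, 7)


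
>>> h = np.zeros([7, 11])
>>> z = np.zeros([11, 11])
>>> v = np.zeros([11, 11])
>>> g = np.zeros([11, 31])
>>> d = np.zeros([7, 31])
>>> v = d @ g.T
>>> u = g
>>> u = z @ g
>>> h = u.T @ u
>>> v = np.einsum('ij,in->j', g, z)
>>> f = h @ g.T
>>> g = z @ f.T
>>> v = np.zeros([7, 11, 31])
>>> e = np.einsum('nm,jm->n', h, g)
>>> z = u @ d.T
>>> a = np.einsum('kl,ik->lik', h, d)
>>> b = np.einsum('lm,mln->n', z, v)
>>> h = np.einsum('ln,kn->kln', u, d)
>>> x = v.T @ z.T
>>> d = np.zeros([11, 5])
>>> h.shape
(7, 11, 31)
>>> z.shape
(11, 7)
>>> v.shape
(7, 11, 31)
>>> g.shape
(11, 31)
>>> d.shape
(11, 5)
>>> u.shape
(11, 31)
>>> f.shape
(31, 11)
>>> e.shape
(31,)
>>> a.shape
(31, 7, 31)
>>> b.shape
(31,)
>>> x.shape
(31, 11, 11)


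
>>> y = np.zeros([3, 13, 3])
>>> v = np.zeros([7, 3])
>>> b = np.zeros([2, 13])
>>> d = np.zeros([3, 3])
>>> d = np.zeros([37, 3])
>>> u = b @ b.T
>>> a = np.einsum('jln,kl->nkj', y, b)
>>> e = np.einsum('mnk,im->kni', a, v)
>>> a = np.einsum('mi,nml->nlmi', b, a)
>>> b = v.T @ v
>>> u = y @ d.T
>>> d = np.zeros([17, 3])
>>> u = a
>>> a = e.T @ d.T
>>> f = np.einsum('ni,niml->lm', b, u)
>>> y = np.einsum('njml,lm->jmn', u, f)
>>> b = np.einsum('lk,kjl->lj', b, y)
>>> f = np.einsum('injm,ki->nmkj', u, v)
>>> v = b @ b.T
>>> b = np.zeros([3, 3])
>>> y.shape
(3, 2, 3)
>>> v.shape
(3, 3)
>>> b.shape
(3, 3)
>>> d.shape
(17, 3)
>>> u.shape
(3, 3, 2, 13)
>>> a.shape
(7, 2, 17)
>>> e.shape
(3, 2, 7)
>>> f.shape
(3, 13, 7, 2)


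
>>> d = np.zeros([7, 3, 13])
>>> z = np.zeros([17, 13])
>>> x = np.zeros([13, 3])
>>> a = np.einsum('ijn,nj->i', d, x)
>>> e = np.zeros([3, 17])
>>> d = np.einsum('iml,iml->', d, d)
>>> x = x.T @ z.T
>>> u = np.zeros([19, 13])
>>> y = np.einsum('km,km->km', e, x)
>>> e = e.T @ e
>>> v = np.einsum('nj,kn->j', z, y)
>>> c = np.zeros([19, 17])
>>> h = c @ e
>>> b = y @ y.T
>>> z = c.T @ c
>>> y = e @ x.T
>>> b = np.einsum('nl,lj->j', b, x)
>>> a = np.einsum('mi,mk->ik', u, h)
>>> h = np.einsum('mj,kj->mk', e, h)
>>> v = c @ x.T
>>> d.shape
()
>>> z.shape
(17, 17)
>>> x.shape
(3, 17)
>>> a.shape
(13, 17)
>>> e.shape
(17, 17)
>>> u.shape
(19, 13)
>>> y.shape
(17, 3)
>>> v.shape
(19, 3)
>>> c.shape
(19, 17)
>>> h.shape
(17, 19)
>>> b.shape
(17,)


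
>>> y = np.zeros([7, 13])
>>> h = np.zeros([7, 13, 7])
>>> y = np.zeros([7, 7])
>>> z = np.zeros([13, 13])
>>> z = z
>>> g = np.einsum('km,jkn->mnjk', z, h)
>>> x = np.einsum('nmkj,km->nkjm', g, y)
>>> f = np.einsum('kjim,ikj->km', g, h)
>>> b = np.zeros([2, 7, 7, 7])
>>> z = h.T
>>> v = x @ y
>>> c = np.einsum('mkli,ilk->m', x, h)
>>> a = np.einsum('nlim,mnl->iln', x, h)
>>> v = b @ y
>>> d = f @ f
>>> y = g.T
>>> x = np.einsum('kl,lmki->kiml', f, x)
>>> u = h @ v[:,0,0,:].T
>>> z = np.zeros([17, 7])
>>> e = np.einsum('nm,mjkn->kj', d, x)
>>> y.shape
(13, 7, 7, 13)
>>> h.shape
(7, 13, 7)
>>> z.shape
(17, 7)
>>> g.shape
(13, 7, 7, 13)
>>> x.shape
(13, 7, 7, 13)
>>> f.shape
(13, 13)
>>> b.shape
(2, 7, 7, 7)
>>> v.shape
(2, 7, 7, 7)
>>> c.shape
(13,)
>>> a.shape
(13, 7, 13)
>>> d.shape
(13, 13)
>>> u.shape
(7, 13, 2)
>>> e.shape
(7, 7)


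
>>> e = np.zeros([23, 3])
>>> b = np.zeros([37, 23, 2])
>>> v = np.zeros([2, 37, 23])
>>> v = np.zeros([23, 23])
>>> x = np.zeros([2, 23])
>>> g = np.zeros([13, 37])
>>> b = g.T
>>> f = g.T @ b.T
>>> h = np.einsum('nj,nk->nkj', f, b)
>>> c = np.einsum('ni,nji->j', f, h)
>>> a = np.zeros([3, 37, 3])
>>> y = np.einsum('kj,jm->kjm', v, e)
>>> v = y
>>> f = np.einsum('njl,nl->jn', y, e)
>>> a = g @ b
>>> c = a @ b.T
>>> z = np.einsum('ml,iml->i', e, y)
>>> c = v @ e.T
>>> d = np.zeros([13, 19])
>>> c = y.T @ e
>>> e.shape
(23, 3)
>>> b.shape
(37, 13)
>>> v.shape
(23, 23, 3)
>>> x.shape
(2, 23)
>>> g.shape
(13, 37)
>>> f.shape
(23, 23)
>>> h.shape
(37, 13, 37)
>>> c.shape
(3, 23, 3)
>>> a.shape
(13, 13)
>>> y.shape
(23, 23, 3)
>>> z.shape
(23,)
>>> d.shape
(13, 19)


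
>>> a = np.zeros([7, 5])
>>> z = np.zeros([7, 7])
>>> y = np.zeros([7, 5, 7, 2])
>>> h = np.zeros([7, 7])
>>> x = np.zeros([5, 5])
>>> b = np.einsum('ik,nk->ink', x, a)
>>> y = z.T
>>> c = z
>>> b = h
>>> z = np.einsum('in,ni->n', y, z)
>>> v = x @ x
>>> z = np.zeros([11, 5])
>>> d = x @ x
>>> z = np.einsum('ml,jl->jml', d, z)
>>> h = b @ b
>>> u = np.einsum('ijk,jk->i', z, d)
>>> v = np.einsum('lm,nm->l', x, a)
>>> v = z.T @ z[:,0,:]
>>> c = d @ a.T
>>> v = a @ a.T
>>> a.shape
(7, 5)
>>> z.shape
(11, 5, 5)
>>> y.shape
(7, 7)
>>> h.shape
(7, 7)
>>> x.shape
(5, 5)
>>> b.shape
(7, 7)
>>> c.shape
(5, 7)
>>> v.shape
(7, 7)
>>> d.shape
(5, 5)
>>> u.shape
(11,)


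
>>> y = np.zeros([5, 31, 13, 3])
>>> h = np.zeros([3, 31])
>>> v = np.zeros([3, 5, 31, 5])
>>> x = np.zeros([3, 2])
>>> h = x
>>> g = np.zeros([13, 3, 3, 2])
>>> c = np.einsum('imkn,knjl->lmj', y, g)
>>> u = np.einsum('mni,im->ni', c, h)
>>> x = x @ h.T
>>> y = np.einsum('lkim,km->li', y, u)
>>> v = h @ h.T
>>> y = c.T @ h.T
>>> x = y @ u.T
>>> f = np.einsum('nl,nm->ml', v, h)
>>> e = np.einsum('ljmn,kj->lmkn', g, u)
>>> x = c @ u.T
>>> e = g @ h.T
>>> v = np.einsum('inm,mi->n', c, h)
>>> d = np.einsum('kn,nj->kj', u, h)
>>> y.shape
(3, 31, 3)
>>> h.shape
(3, 2)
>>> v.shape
(31,)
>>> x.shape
(2, 31, 31)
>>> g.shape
(13, 3, 3, 2)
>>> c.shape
(2, 31, 3)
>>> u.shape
(31, 3)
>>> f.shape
(2, 3)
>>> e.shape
(13, 3, 3, 3)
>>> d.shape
(31, 2)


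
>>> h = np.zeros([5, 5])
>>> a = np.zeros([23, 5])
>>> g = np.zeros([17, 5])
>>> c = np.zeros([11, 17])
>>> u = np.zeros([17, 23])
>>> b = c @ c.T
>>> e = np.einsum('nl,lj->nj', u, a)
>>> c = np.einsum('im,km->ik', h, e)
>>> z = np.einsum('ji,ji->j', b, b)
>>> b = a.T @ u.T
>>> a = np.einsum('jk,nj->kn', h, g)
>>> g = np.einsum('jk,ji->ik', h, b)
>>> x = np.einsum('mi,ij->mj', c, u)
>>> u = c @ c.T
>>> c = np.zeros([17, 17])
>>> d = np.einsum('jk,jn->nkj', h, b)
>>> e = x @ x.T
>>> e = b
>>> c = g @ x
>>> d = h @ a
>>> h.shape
(5, 5)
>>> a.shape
(5, 17)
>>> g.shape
(17, 5)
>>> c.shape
(17, 23)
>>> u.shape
(5, 5)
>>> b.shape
(5, 17)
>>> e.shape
(5, 17)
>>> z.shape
(11,)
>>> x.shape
(5, 23)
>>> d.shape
(5, 17)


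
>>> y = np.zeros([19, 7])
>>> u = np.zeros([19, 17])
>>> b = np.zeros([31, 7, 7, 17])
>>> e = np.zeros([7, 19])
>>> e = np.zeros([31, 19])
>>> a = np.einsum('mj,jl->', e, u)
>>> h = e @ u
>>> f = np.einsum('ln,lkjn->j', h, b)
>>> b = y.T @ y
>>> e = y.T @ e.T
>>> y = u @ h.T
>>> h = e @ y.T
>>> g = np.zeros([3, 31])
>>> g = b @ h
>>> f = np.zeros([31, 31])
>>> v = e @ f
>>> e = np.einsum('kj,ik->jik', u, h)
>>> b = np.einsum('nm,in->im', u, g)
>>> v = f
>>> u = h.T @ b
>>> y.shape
(19, 31)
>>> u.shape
(19, 17)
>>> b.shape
(7, 17)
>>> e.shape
(17, 7, 19)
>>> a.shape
()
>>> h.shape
(7, 19)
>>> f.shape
(31, 31)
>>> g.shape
(7, 19)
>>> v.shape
(31, 31)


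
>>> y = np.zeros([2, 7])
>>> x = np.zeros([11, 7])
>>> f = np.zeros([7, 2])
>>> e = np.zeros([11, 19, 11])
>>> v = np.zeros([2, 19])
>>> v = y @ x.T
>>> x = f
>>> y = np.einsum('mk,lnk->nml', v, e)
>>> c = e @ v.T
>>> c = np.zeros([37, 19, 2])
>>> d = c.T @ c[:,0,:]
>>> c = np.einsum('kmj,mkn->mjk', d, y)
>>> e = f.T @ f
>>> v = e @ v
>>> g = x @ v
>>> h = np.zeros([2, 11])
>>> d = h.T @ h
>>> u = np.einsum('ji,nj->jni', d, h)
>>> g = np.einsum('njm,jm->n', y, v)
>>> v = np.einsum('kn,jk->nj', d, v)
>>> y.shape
(19, 2, 11)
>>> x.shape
(7, 2)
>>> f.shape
(7, 2)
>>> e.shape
(2, 2)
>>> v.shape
(11, 2)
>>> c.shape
(19, 2, 2)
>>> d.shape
(11, 11)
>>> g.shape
(19,)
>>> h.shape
(2, 11)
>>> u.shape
(11, 2, 11)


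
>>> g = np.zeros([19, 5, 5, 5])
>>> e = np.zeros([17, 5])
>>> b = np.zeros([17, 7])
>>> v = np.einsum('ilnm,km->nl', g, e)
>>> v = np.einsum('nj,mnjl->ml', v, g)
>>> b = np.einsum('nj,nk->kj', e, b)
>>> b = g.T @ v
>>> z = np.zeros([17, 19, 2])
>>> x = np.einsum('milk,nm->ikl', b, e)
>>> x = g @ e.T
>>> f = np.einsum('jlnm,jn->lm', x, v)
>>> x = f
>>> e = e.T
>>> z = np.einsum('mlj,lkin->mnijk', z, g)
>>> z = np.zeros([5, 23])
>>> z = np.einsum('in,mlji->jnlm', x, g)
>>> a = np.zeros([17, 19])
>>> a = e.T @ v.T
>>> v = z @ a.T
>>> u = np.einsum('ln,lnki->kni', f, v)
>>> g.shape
(19, 5, 5, 5)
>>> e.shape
(5, 17)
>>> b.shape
(5, 5, 5, 5)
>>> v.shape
(5, 17, 5, 17)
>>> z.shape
(5, 17, 5, 19)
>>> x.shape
(5, 17)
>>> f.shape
(5, 17)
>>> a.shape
(17, 19)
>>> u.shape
(5, 17, 17)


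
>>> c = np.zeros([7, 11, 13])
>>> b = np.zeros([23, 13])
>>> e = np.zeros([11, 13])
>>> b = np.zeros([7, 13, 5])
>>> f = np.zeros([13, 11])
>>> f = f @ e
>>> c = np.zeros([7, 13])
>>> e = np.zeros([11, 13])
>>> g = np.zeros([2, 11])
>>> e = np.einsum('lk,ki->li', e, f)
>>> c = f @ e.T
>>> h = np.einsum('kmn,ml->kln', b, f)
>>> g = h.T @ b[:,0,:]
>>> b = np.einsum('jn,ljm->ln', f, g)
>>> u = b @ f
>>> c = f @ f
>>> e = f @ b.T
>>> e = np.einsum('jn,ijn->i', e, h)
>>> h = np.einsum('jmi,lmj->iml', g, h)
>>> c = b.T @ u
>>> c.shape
(13, 13)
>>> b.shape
(5, 13)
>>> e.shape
(7,)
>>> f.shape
(13, 13)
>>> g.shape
(5, 13, 5)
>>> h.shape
(5, 13, 7)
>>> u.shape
(5, 13)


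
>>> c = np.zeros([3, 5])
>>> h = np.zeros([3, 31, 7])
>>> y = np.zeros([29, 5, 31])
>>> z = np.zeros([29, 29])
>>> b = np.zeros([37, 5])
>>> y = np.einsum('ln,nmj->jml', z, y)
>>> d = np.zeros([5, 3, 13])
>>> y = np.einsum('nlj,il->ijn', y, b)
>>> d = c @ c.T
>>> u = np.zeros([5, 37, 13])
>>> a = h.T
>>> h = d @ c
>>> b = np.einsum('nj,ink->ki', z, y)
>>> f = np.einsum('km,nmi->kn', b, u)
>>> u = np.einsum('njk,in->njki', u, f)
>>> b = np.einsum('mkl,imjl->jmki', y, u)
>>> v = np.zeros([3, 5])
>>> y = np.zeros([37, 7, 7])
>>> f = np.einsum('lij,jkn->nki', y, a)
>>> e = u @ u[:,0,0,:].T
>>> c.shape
(3, 5)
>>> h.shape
(3, 5)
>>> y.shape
(37, 7, 7)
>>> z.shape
(29, 29)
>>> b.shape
(13, 37, 29, 5)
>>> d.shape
(3, 3)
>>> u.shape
(5, 37, 13, 31)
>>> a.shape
(7, 31, 3)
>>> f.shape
(3, 31, 7)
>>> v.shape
(3, 5)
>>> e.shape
(5, 37, 13, 5)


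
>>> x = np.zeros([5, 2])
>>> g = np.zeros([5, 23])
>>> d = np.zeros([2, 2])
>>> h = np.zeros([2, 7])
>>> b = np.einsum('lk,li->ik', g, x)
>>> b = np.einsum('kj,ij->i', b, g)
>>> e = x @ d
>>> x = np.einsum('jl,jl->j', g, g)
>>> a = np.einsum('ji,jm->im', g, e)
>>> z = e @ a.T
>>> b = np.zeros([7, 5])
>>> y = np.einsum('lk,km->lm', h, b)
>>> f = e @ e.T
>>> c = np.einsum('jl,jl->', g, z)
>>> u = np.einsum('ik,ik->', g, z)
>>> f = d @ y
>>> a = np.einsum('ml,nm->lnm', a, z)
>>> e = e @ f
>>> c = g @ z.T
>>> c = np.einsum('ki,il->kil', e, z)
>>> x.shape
(5,)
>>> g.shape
(5, 23)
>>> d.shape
(2, 2)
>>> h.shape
(2, 7)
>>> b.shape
(7, 5)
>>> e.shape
(5, 5)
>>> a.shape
(2, 5, 23)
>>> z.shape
(5, 23)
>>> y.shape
(2, 5)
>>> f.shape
(2, 5)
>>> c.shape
(5, 5, 23)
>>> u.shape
()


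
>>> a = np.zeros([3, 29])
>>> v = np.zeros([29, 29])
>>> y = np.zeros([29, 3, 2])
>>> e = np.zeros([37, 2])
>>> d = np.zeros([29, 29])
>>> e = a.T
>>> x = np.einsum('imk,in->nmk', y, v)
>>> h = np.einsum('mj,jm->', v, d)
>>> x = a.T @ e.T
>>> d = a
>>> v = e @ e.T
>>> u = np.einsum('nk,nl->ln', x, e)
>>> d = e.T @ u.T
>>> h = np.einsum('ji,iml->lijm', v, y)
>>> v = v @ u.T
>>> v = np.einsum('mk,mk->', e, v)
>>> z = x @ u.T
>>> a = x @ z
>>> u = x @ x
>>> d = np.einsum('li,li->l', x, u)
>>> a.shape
(29, 3)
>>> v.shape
()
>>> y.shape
(29, 3, 2)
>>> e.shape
(29, 3)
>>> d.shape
(29,)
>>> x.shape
(29, 29)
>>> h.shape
(2, 29, 29, 3)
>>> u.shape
(29, 29)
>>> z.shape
(29, 3)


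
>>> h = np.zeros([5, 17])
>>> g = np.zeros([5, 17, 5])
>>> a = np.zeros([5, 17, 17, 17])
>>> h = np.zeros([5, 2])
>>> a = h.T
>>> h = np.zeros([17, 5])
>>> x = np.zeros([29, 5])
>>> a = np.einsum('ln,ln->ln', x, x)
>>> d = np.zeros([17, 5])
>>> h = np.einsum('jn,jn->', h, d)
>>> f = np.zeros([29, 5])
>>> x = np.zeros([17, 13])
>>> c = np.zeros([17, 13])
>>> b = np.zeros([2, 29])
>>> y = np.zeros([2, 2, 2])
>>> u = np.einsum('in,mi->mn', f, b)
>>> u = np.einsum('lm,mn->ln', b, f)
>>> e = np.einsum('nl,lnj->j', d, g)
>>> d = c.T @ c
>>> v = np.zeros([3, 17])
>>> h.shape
()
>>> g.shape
(5, 17, 5)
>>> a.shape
(29, 5)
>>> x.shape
(17, 13)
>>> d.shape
(13, 13)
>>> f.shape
(29, 5)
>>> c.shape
(17, 13)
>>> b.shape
(2, 29)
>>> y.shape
(2, 2, 2)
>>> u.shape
(2, 5)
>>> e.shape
(5,)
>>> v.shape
(3, 17)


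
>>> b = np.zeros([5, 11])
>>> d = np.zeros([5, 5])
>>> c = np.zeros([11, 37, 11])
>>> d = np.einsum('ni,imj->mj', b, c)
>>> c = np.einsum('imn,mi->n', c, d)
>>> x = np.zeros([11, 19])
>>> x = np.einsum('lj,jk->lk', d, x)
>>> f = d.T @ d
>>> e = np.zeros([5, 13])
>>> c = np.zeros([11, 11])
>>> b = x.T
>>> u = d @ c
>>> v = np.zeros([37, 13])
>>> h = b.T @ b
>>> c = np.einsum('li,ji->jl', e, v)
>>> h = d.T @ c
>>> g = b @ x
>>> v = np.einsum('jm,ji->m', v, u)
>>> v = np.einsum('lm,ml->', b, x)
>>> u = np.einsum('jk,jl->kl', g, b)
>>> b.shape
(19, 37)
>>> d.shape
(37, 11)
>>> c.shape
(37, 5)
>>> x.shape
(37, 19)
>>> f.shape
(11, 11)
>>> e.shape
(5, 13)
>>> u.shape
(19, 37)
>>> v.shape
()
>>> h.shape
(11, 5)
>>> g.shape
(19, 19)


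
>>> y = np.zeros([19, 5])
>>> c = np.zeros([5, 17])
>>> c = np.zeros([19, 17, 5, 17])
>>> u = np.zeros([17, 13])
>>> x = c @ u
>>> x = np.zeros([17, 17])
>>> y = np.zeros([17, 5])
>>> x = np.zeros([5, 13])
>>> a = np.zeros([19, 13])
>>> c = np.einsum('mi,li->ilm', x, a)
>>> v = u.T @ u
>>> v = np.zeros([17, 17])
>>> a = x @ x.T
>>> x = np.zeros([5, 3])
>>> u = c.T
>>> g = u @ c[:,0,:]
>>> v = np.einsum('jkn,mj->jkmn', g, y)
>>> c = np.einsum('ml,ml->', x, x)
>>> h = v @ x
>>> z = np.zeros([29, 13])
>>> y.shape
(17, 5)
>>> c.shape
()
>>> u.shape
(5, 19, 13)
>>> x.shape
(5, 3)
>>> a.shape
(5, 5)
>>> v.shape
(5, 19, 17, 5)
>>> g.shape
(5, 19, 5)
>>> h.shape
(5, 19, 17, 3)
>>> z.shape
(29, 13)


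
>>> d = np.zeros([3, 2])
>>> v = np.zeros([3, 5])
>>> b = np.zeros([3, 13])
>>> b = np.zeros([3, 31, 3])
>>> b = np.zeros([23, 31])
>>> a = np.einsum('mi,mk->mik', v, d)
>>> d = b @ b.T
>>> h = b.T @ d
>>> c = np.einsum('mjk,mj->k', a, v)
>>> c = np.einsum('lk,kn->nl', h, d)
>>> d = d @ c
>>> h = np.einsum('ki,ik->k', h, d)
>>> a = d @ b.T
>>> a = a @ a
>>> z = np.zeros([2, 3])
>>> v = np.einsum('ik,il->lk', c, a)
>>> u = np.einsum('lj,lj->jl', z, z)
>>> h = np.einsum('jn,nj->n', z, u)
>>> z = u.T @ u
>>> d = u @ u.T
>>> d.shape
(3, 3)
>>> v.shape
(23, 31)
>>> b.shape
(23, 31)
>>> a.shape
(23, 23)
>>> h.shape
(3,)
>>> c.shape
(23, 31)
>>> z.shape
(2, 2)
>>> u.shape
(3, 2)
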